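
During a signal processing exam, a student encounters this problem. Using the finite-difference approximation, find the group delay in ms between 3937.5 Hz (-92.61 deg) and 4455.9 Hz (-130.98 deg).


Group delay from phase difference:
tau = -d(phi)/d(omega)
d(phi) = -38.37 deg = -0.669683 rad
d(omega) = 2*pi*(4455.9 - 3937.5) = 3257.2033 rad/s
tau = -(-0.669683) / 3257.2033
    = 0.2056 ms

0.2056 ms


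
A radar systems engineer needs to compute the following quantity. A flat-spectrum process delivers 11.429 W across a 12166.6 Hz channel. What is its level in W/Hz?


Power spectral density:
PSD = P / BW
    = 11.429 / 12166.6
    = 0.00093938 W/Hz

0.00093938 W/Hz


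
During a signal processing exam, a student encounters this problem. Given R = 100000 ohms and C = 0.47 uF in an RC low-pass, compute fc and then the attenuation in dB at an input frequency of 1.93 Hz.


Step 1 — cutoff frequency:
fc = 1 / (2*pi*R*C)
C = 0.47 uF = 4.7e-07 F
fc = 1 / (2*pi*100000*4.7e-07)
   = 3.38628 Hz

Step 2 — magnitude at f = 1.93 Hz:
|H(f)| = 1 / sqrt(1 + (f/fc)^2)
f/fc = 1.93 / 3.38628 = 0.569947
|H| = 1 / sqrt(1 + 0.32484) = 0.8687969
|H|_dB = 20*log10(0.8687969) = -1.22 dB

fc = 3.38628 Hz; |H(1.93 Hz)| = -1.22 dB


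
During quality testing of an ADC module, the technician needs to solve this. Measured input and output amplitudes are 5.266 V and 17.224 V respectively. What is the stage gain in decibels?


Voltage gain in dB:
G = 20 * log10(Vout / Vin)
  = 20 * log10(17.224 / 5.266)
  = 20 * log10(3.270794)
  = 20 * 0.514653
  = 10.29 dB

10.29 dB


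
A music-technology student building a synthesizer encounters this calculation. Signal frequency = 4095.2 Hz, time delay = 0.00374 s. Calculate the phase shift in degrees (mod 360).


Phase shift from frequency and time delay:
phi = 360 * f * t_delay
    = 360 * 4095.2 * 0.00374
    = 5513.78 degrees
    mod 360 = 113.78 degrees

113.78 degrees


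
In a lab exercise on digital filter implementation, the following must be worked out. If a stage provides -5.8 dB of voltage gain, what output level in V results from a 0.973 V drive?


Output voltage from dB gain:
V_out = V_in * 10^(gain_dB / 20)
      = 0.973 * 10^(-5.8 / 20)
      = 0.973 * 0.512861
      = 0.499 V

0.499 V


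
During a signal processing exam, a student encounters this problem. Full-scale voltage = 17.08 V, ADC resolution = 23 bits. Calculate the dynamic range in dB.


Dynamic range from full-scale to LSB:
V_min = V_max / 2^bits = 17.08 / 2^23
DR = 20 * log10(V_max / V_min)
   = 20 * log10(2^23)
   = 20 * 23 * log10(2)
   = 138.47 dB

138.47 dB


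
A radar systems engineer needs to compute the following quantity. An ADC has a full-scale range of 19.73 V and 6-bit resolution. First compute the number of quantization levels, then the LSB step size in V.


Step 1 — number of quantization levels:
L = 2^N = 2^6 = 64

Step 2 — LSB step size:
delta = Vfs / L
      = 19.73 / 64
      = 0.30828125 V

Levels = 64; step size = 0.30828125 V


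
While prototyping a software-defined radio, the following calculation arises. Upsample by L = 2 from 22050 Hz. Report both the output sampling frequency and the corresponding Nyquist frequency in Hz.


Step 1 — output sample rate after interpolation by L:
fs_out = L * fs_in = 2 * 22050 = 44100 Hz

Step 2 — Nyquist frequency of the output stream:
f_Nyq = fs_out / 2 = 44100 / 2 = 22050.0 Hz

fs_out = 44100 Hz; f_Nyquist = 22050.0 Hz


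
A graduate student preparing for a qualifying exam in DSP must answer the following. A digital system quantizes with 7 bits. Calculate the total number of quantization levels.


Number of quantization levels = 2^N
= 2^7
= 128

128


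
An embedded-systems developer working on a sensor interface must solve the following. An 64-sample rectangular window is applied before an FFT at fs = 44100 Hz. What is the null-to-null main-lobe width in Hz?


Main lobe width for a rectangular window:
Width = 2 * fs / N
      = 2 * 44100 / 64
      = 88200 / 64
      = 1378.125 Hz

1378.125 Hz


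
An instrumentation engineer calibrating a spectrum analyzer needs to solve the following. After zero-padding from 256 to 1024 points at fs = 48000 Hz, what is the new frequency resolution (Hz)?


Frequency resolution after zero-padding:
N_padded = 256 * 4 = 1024
df = fs / N_padded
   = 48000 / 1024
   = 46.875 Hz

46.875 Hz


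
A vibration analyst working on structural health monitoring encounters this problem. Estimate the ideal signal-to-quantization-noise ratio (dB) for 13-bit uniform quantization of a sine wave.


Theoretical SNR for a full-scale sinusoid:
SNR = 6.02 * N + 1.76
    = 6.02 * 13 + 1.76
    = 78.26 + 1.76
    = 80.02 dB

80.02 dB


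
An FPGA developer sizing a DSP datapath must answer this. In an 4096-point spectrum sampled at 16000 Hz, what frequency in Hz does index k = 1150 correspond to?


Frequency of DFT bin k:
f_k = k * fs / N
    = 1150 * 16000 / 4096
    = 18400000 / 4096
    = 4492.188 Hz

4492.188 Hz


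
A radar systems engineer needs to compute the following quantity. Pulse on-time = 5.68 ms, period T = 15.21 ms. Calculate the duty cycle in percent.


Duty cycle as a percentage:
DC = (t_on / T) * 100
   = (5.68 / 15.21) * 100
   = 0.373439 * 100
   = 37.34 %

37.34 %


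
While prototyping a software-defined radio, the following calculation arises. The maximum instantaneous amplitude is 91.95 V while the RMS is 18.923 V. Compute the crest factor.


Crest factor is the ratio of peak to RMS:
CF = V_peak / V_rms
   = 91.95 / 18.923
   = 4.8592

4.8592


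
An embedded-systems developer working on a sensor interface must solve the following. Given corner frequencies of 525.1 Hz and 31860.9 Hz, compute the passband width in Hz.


Bandwidth is the difference of -3dB frequencies:
BW = f_high - f_low
   = 31860.9 - 525.1
   = 31335.8 Hz

31335.8 Hz


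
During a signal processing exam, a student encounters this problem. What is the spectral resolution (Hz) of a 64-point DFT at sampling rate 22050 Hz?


DFT frequency resolution:
df = fs / N
   = 22050 / 64
   = 344.5312 Hz

344.5312 Hz


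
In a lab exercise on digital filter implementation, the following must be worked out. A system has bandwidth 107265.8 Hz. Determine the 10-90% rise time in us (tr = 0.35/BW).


Rise time from bandwidth relationship:
tr = 0.35 / BW
   = 0.35 / 107265.8
   = 3.262922572e-06 s
   = 3.2629 us

3.2629 us


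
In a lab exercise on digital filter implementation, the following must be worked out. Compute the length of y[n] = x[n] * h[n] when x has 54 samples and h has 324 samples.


Linear convolution output length:
L = N + M - 1
  = 54 + 324 - 1
  = 377 samples

377


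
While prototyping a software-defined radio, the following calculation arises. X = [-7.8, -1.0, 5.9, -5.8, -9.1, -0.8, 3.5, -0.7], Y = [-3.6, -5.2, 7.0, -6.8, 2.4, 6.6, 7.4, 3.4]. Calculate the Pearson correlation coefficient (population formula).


Pearson correlation coefficient (population):
r = cov(X,Y) / (std(X) * std(Y))
Mean X = -1.975, Mean Y = 1.4
Cov(X,Y) = 16.5675
Std(X) = 4.940584, Std(Y) = 5.422177
r = 0.6185

0.6185


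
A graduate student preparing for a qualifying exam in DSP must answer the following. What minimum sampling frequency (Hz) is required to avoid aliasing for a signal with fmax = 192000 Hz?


The Nyquist rate is twice the maximum frequency component.
fs_min = 2 * fmax
      = 2 * 192000
      = 384000 Hz

384000


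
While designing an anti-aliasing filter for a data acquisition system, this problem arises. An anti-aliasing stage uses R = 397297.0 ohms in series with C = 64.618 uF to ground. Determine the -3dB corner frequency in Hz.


Cutoff frequency of a first-order RC filter:
fc = 1 / (2 * pi * R * C)
C = 64.618 uF = 6.4618e-05 F
fc = 1 / (2 * pi * 397297.0 * 6.4618e-05)
   = 1 / 161.30531070704
   = 0.006199 Hz

0.006199 Hz


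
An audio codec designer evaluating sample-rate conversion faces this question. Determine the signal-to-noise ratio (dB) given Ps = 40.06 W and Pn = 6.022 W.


SNR in decibels:
SNR = 10 * log10(Ps / Pn)
    = 10 * log10(40.06 / 6.022)
    = 10 * log10(6.6523)
    = 10 * 0.823
    = 8.23 dB

8.23 dB


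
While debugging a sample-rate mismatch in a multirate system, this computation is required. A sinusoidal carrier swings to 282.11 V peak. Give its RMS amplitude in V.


RMS voltage for a sinusoidal waveform:
V_rms = V_peak / sqrt(2)
      = 282.11 / 1.414214
      = 199.482 V

199.482 V


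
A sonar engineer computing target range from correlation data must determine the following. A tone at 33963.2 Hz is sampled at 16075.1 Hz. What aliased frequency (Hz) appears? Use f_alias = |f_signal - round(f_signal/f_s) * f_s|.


Compute the nearest integer multiple of fs to the signal:
n = round(33963.2 / 16075.1) = 2
f_alias = |33963.2 - 2 * 16075.1|
        = |33963.2 - 32150.2|
        = 1813.0 Hz

1813.0


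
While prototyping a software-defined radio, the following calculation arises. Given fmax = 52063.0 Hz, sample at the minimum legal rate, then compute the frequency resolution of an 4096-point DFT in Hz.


Step 1 — Nyquist sampling rate:
fs = 2 * fmax = 2 * 52063.0 = 104126.0 Hz

Step 2 — DFT bin spacing:
df = fs / N = 104126.0 / 4096 = 25.4214 Hz

25.4214 Hz


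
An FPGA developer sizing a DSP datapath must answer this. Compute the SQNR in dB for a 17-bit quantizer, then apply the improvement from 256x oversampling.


Step 1 — baseline SQNR at Nyquist:
SQNR_base = 6.02*N + 1.76
          = 6.02*17 + 1.76
          = 104.1 dB

Step 2 — oversampling processing gain:
G = 10*log10(OSR) = 10*log10(256) = 24.08 dB

Step 3 — total:
SQNR_total = 104.1 + 24.08 = 128.18 dB

Base SQNR = 104.1 dB; oversampled SQNR = 128.18 dB


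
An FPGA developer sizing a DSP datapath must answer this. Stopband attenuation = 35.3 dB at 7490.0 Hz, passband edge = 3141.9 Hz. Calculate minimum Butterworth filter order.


Butterworth filter order formula:
n = log10(10^(A/10) - 1) / (2 * log10(f_stop/f_pass))
10^(35.3/10) - 1 = 3387.4416
f_stop/f_pass = 7490.0 / 3141.9 = 2.3839
n = 4.6779 -> ceil = 5

5


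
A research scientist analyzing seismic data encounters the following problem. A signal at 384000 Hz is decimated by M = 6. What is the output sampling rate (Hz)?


Decimation reduces the sample rate:
fs_out = fs_in / M
       = 384000 / 6
       = 64000.0 Hz

64000.0 Hz


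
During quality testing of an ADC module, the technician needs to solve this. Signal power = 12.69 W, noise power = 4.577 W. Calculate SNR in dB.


SNR in decibels:
SNR = 10 * log10(Ps / Pn)
    = 10 * log10(12.69 / 4.577)
    = 10 * log10(2.7726)
    = 10 * 0.4429
    = 4.43 dB

4.43 dB


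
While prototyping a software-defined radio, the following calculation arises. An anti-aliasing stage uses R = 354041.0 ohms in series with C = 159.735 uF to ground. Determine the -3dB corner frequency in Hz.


Cutoff frequency of a first-order RC filter:
fc = 1 / (2 * pi * R * C)
C = 159.735 uF = 0.000159735 F
fc = 1 / (2 * pi * 354041.0 * 0.000159735)
   = 1 / 355.33133961379
   = 0.002814 Hz

0.002814 Hz


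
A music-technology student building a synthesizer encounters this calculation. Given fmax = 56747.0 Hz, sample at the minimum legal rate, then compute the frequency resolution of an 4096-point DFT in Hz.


Step 1 — Nyquist sampling rate:
fs = 2 * fmax = 2 * 56747.0 = 113494.0 Hz

Step 2 — DFT bin spacing:
df = fs / N = 113494.0 / 4096 = 27.7085 Hz

27.7085 Hz


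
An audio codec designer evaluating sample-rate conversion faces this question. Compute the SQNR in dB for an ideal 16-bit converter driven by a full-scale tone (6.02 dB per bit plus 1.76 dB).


Theoretical SNR for a full-scale sinusoid:
SNR = 6.02 * N + 1.76
    = 6.02 * 16 + 1.76
    = 96.32 + 1.76
    = 98.08 dB

98.08 dB


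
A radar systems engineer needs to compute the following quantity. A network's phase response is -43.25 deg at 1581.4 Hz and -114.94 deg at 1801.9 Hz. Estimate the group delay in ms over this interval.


Group delay from phase difference:
tau = -d(phi)/d(omega)
d(phi) = -71.69 deg = -1.251227 rad
d(omega) = 2*pi*(1801.9 - 1581.4) = 1385.4424 rad/s
tau = -(-1.251227) / 1385.4424
    = 0.9031 ms

0.9031 ms


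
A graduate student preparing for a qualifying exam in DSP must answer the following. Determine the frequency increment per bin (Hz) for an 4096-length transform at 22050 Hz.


DFT frequency resolution:
df = fs / N
   = 22050 / 4096
   = 5.3833 Hz

5.3833 Hz


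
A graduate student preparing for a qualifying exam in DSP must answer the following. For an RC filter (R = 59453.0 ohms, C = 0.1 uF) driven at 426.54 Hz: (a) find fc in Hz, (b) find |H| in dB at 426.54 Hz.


Step 1 — cutoff frequency:
fc = 1 / (2*pi*R*C)
C = 0.1 uF = 1e-07 F
fc = 1 / (2*pi*59453.0*1e-07)
   = 26.7699 Hz

Step 2 — magnitude at f = 426.54 Hz:
|H(f)| = 1 / sqrt(1 + (f/fc)^2)
f/fc = 426.54 / 26.7699 = 15.933567
|H| = 1 / sqrt(1 + 253.878557) = 0.0626373
|H|_dB = 20*log10(0.0626373) = -24.06 dB

fc = 26.7699 Hz; |H(426.54 Hz)| = -24.06 dB


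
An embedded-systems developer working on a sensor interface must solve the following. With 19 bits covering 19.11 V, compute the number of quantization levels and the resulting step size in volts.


Step 1 — number of quantization levels:
L = 2^N = 2^19 = 524288

Step 2 — LSB step size:
delta = Vfs / L
      = 19.11 / 524288
      = 3.645e-05 V

Levels = 524288; step size = 3.645e-05 V


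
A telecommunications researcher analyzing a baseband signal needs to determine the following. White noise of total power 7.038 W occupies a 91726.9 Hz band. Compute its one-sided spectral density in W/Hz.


Power spectral density:
PSD = P / BW
    = 7.038 / 91726.9
    = 7.673e-05 W/Hz

7.673e-05 W/Hz


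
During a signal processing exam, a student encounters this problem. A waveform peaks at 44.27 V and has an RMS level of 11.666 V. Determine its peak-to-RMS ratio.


Crest factor is the ratio of peak to RMS:
CF = V_peak / V_rms
   = 44.27 / 11.666
   = 3.7948

3.7948


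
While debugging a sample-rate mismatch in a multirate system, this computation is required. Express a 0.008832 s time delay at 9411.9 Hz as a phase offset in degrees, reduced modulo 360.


Phase shift from frequency and time delay:
phi = 360 * f * t_delay
    = 360 * 9411.9 * 0.008832
    = 29925.32 degrees
    mod 360 = 45.32 degrees

45.32 degrees


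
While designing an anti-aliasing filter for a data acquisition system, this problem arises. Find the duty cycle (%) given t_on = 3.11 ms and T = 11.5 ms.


Duty cycle as a percentage:
DC = (t_on / T) * 100
   = (3.11 / 11.5) * 100
   = 0.270435 * 100
   = 27.04 %

27.04 %


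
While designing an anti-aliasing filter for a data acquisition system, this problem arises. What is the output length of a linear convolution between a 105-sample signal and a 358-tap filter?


Linear convolution output length:
L = N + M - 1
  = 105 + 358 - 1
  = 462 samples

462


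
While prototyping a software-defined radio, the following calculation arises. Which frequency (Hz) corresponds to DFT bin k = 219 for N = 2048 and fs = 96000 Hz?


Frequency of DFT bin k:
f_k = k * fs / N
    = 219 * 96000 / 2048
    = 21024000 / 2048
    = 10265.625 Hz

10265.625 Hz


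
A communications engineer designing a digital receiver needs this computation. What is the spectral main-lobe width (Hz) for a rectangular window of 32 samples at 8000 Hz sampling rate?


Main lobe width for a rectangular window:
Width = 2 * fs / N
      = 2 * 8000 / 32
      = 16000 / 32
      = 500.0 Hz

500.0 Hz


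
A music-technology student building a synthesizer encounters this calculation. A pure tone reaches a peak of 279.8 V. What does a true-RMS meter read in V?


RMS voltage for a sinusoidal waveform:
V_rms = V_peak / sqrt(2)
      = 279.8 / 1.414214
      = 197.848 V

197.848 V


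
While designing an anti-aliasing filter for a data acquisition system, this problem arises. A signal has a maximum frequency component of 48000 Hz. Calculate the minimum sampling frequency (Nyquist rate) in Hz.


The Nyquist rate is twice the maximum frequency component.
fs_min = 2 * fmax
      = 2 * 48000
      = 96000 Hz

96000


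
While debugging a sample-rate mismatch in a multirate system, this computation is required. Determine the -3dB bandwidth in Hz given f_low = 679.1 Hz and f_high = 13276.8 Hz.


Bandwidth is the difference of -3dB frequencies:
BW = f_high - f_low
   = 13276.8 - 679.1
   = 12597.7 Hz

12597.7 Hz


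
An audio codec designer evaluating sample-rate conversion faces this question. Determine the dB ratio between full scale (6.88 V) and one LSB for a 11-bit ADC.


Dynamic range from full-scale to LSB:
V_min = V_max / 2^bits = 6.88 / 2^11
DR = 20 * log10(V_max / V_min)
   = 20 * log10(2^11)
   = 20 * 11 * log10(2)
   = 66.23 dB

66.23 dB


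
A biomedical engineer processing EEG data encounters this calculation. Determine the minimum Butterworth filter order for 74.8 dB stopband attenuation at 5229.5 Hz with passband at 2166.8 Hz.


Butterworth filter order formula:
n = log10(10^(A/10) - 1) / (2 * log10(f_stop/f_pass))
10^(74.8/10) - 1 = 30199516.204
f_stop/f_pass = 5229.5 / 2166.8 = 2.4135
n = 9.7742 -> ceil = 10

10


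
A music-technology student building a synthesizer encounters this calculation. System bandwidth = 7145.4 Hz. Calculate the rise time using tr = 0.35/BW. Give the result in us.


Rise time from bandwidth relationship:
tr = 0.35 / BW
   = 0.35 / 7145.4
   = 4.898256221e-05 s
   = 48.9826 us

48.9826 us


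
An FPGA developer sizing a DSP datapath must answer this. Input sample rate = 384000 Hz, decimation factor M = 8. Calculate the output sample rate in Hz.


Decimation reduces the sample rate:
fs_out = fs_in / M
       = 384000 / 8
       = 48000.0 Hz

48000.0 Hz


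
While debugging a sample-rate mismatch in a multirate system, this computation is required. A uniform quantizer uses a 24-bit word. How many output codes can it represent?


Number of quantization levels = 2^N
= 2^24
= 16777216

16777216


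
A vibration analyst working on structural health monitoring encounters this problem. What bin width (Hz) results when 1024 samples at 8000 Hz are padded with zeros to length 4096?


Frequency resolution after zero-padding:
N_padded = 1024 * 4 = 4096
df = fs / N_padded
   = 8000 / 4096
   = 1.9531 Hz

1.9531 Hz


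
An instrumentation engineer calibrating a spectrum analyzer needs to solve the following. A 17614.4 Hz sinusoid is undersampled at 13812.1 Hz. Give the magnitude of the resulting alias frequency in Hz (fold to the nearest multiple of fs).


Compute the nearest integer multiple of fs to the signal:
n = round(17614.4 / 13812.1) = 1
f_alias = |17614.4 - 1 * 13812.1|
        = |17614.4 - 13812.1|
        = 3802.3 Hz

3802.3


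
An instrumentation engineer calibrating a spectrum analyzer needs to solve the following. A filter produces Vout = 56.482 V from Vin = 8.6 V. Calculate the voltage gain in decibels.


Voltage gain in dB:
G = 20 * log10(Vout / Vin)
  = 20 * log10(56.482 / 8.6)
  = 20 * log10(6.567674)
  = 20 * 0.817412
  = 16.35 dB

16.35 dB


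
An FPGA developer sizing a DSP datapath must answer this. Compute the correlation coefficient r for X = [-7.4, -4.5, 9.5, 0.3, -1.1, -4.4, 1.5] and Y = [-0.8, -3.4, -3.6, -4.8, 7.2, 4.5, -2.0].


Pearson correlation coefficient (population):
r = cov(X,Y) / (std(X) * std(Y))
Mean X = -0.8714, Mean Y = -0.4143
Cov(X,Y) = -6.809592
Std(X) = 5.110973, Std(Y) = 4.193338
r = -0.3177

-0.3177


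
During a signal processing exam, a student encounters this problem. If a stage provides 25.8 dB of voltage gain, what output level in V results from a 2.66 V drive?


Output voltage from dB gain:
V_out = V_in * 10^(gain_dB / 20)
      = 2.66 * 10^(25.8 / 20)
      = 2.66 * 19.498446
      = 51.8659 V

51.8659 V


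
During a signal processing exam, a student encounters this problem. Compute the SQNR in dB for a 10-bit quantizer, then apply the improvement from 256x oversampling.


Step 1 — baseline SQNR at Nyquist:
SQNR_base = 6.02*N + 1.76
          = 6.02*10 + 1.76
          = 61.96 dB

Step 2 — oversampling processing gain:
G = 10*log10(OSR) = 10*log10(256) = 24.08 dB

Step 3 — total:
SQNR_total = 61.96 + 24.08 = 86.04 dB

Base SQNR = 61.96 dB; oversampled SQNR = 86.04 dB


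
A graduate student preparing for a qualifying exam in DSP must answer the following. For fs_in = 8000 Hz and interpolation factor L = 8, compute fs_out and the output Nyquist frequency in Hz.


Step 1 — output sample rate after interpolation by L:
fs_out = L * fs_in = 8 * 8000 = 64000 Hz

Step 2 — Nyquist frequency of the output stream:
f_Nyq = fs_out / 2 = 64000 / 2 = 32000.0 Hz

fs_out = 64000 Hz; f_Nyquist = 32000.0 Hz


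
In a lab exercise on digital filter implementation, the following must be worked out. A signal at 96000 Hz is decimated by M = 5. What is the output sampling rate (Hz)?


Decimation reduces the sample rate:
fs_out = fs_in / M
       = 96000 / 5
       = 19200.0 Hz

19200.0 Hz


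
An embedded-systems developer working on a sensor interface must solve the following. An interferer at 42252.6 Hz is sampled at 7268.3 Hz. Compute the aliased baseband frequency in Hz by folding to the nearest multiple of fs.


Compute the nearest integer multiple of fs to the signal:
n = round(42252.6 / 7268.3) = 6
f_alias = |42252.6 - 6 * 7268.3|
        = |42252.6 - 43609.8|
        = 1357.2 Hz

1357.2


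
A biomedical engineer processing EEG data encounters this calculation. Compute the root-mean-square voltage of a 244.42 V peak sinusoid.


RMS voltage for a sinusoidal waveform:
V_rms = V_peak / sqrt(2)
      = 244.42 / 1.414214
      = 172.831 V

172.831 V


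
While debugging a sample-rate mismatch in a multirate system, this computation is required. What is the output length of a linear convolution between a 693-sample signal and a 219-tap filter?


Linear convolution output length:
L = N + M - 1
  = 693 + 219 - 1
  = 911 samples

911


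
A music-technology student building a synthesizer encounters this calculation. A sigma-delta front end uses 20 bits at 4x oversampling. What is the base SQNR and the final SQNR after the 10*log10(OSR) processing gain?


Step 1 — baseline SQNR at Nyquist:
SQNR_base = 6.02*N + 1.76
          = 6.02*20 + 1.76
          = 122.16 dB

Step 2 — oversampling processing gain:
G = 10*log10(OSR) = 10*log10(4) = 6.02 dB

Step 3 — total:
SQNR_total = 122.16 + 6.02 = 128.18 dB

Base SQNR = 122.16 dB; oversampled SQNR = 128.18 dB


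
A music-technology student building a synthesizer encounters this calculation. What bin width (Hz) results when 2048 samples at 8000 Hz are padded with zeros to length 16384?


Frequency resolution after zero-padding:
N_padded = 2048 * 8 = 16384
df = fs / N_padded
   = 8000 / 16384
   = 0.4883 Hz

0.4883 Hz


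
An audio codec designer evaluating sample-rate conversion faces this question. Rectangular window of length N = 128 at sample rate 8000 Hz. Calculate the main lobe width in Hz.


Main lobe width for a rectangular window:
Width = 2 * fs / N
      = 2 * 8000 / 128
      = 16000 / 128
      = 125.0 Hz

125.0 Hz


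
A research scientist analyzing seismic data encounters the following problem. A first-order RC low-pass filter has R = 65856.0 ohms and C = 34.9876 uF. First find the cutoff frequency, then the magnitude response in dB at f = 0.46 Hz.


Step 1 — cutoff frequency:
fc = 1 / (2*pi*R*C)
C = 34.9876 uF = 3.49876e-05 F
fc = 1 / (2*pi*65856.0*3.49876e-05)
   = 0.0690734 Hz

Step 2 — magnitude at f = 0.46 Hz:
|H(f)| = 1 / sqrt(1 + (f/fc)^2)
f/fc = 0.46 / 0.0690734 = 6.659582
|H| = 1 / sqrt(1 + 44.350032) = 0.1484948
|H|_dB = 20*log10(0.1484948) = -16.57 dB

fc = 0.0690734 Hz; |H(0.46 Hz)| = -16.57 dB


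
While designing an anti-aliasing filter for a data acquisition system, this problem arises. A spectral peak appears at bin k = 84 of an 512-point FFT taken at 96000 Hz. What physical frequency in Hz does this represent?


Frequency of DFT bin k:
f_k = k * fs / N
    = 84 * 96000 / 512
    = 8064000 / 512
    = 15750.0 Hz

15750.0 Hz


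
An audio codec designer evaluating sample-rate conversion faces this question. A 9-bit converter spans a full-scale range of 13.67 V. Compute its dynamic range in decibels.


Dynamic range from full-scale to LSB:
V_min = V_max / 2^bits = 13.67 / 2^9
DR = 20 * log10(V_max / V_min)
   = 20 * log10(2^9)
   = 20 * 9 * log10(2)
   = 54.19 dB

54.19 dB


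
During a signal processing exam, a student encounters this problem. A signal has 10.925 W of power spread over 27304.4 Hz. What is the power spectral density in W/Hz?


Power spectral density:
PSD = P / BW
    = 10.925 / 27304.4
    = 0.00040012 W/Hz

0.00040012 W/Hz


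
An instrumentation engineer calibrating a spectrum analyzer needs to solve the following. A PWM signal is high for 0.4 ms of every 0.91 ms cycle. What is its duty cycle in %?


Duty cycle as a percentage:
DC = (t_on / T) * 100
   = (0.4 / 0.91) * 100
   = 0.43956 * 100
   = 43.96 %

43.96 %


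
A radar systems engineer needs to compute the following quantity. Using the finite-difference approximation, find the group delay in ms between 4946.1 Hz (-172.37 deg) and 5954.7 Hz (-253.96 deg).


Group delay from phase difference:
tau = -d(phi)/d(omega)
d(phi) = -81.59 deg = -1.424014 rad
d(omega) = 2*pi*(5954.7 - 4946.1) = 6337.2207 rad/s
tau = -(-1.424014) / 6337.2207
    = 0.2247 ms

0.2247 ms


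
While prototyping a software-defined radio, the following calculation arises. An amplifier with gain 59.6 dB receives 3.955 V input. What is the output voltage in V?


Output voltage from dB gain:
V_out = V_in * 10^(gain_dB / 20)
      = 3.955 * 10^(59.6 / 20)
      = 3.955 * 954.992586
      = 3776.9957 V

3776.9957 V


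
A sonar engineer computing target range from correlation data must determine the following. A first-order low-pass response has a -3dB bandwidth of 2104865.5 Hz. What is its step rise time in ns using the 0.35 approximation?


Rise time from bandwidth relationship:
tr = 0.35 / BW
   = 0.35 / 2104865.5
   = 1.662814085e-07 s
   = 166.2814 ns

166.2814 ns


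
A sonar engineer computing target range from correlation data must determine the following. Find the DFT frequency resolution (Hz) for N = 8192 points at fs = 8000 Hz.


DFT frequency resolution:
df = fs / N
   = 8000 / 8192
   = 0.9766 Hz

0.9766 Hz


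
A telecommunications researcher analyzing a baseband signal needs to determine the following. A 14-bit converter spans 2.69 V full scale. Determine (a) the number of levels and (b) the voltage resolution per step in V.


Step 1 — number of quantization levels:
L = 2^N = 2^14 = 16384

Step 2 — LSB step size:
delta = Vfs / L
      = 2.69 / 16384
      = 0.00016418 V

Levels = 16384; step size = 0.00016418 V


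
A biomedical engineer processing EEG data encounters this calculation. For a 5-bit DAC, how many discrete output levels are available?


Number of quantization levels = 2^N
= 2^5
= 32

32


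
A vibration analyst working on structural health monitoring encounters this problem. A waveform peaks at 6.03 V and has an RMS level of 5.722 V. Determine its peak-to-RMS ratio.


Crest factor is the ratio of peak to RMS:
CF = V_peak / V_rms
   = 6.03 / 5.722
   = 1.0538

1.0538


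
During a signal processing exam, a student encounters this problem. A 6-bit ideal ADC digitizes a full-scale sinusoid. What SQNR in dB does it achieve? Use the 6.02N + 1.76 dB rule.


Theoretical SNR for a full-scale sinusoid:
SNR = 6.02 * N + 1.76
    = 6.02 * 6 + 1.76
    = 36.12 + 1.76
    = 37.88 dB

37.88 dB


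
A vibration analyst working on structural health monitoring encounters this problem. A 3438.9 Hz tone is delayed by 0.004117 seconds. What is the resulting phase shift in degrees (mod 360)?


Phase shift from frequency and time delay:
phi = 360 * f * t_delay
    = 360 * 3438.9 * 0.004117
    = 5096.86 degrees
    mod 360 = 56.86 degrees

56.86 degrees


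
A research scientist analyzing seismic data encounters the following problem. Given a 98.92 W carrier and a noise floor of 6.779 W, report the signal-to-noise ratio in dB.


SNR in decibels:
SNR = 10 * log10(Ps / Pn)
    = 10 * log10(98.92 / 6.779)
    = 10 * log10(14.5921)
    = 10 * 1.1641
    = 11.64 dB

11.64 dB


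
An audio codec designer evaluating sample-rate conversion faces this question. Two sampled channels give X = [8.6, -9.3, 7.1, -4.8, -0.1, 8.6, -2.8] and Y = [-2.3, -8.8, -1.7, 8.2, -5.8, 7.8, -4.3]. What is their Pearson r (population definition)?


Pearson correlation coefficient (population):
r = cov(X,Y) / (std(X) * std(Y))
Mean X = 1.0429, Mean Y = -0.9857
Cov(X,Y) = 13.932245
Std(X) = 6.634296, Std(Y) = 6.083098
r = 0.3452

0.3452


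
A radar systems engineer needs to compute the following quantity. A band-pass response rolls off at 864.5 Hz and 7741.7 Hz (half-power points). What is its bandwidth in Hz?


Bandwidth is the difference of -3dB frequencies:
BW = f_high - f_low
   = 7741.7 - 864.5
   = 6877.2 Hz

6877.2 Hz


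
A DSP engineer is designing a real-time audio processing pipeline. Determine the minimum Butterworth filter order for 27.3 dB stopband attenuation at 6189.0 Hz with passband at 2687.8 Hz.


Butterworth filter order formula:
n = log10(10^(A/10) - 1) / (2 * log10(f_stop/f_pass))
10^(27.3/10) - 1 = 536.0318
f_stop/f_pass = 6189.0 / 2687.8 = 2.3026
n = 3.7673 -> ceil = 4

4


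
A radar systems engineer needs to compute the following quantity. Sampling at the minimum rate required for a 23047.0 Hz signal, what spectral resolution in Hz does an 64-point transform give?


Step 1 — Nyquist sampling rate:
fs = 2 * fmax = 2 * 23047.0 = 46094.0 Hz

Step 2 — DFT bin spacing:
df = fs / N = 46094.0 / 64 = 720.2188 Hz

720.2188 Hz


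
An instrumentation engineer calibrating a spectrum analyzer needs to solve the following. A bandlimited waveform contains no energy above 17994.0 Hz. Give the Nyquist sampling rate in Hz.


The Nyquist rate is twice the maximum frequency component.
fs_min = 2 * fmax
      = 2 * 17994.0
      = 35988.0 Hz

35988.0


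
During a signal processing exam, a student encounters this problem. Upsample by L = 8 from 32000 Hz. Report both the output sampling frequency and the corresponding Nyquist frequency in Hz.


Step 1 — output sample rate after interpolation by L:
fs_out = L * fs_in = 8 * 32000 = 256000 Hz

Step 2 — Nyquist frequency of the output stream:
f_Nyq = fs_out / 2 = 256000 / 2 = 128000.0 Hz

fs_out = 256000 Hz; f_Nyquist = 128000.0 Hz


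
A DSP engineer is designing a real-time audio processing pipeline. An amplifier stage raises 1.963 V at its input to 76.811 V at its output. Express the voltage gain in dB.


Voltage gain in dB:
G = 20 * log10(Vout / Vin)
  = 20 * log10(76.811 / 1.963)
  = 20 * log10(39.129394)
  = 20 * 1.592503
  = 31.85 dB

31.85 dB


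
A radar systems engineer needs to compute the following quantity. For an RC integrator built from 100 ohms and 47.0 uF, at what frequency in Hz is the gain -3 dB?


Cutoff frequency of a first-order RC filter:
fc = 1 / (2 * pi * R * C)
C = 47.0 uF = 4.7e-05 F
fc = 1 / (2 * pi * 100 * 4.7e-05)
   = 1 / 0.029530970943744
   = 33.862754 Hz

33.862754 Hz


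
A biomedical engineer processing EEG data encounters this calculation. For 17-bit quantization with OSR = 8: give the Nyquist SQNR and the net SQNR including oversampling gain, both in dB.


Step 1 — baseline SQNR at Nyquist:
SQNR_base = 6.02*N + 1.76
          = 6.02*17 + 1.76
          = 104.1 dB

Step 2 — oversampling processing gain:
G = 10*log10(OSR) = 10*log10(8) = 9.03 dB

Step 3 — total:
SQNR_total = 104.1 + 9.03 = 113.13 dB

Base SQNR = 104.1 dB; oversampled SQNR = 113.13 dB


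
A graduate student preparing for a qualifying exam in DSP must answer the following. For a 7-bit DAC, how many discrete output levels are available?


Number of quantization levels = 2^N
= 2^7
= 128

128


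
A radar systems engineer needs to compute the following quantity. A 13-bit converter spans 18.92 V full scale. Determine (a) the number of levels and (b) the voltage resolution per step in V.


Step 1 — number of quantization levels:
L = 2^N = 2^13 = 8192

Step 2 — LSB step size:
delta = Vfs / L
      = 18.92 / 8192
      = 0.00230957 V

Levels = 8192; step size = 0.00230957 V


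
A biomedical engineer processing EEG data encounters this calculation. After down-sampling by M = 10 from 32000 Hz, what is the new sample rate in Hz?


Decimation reduces the sample rate:
fs_out = fs_in / M
       = 32000 / 10
       = 3200.0 Hz

3200.0 Hz


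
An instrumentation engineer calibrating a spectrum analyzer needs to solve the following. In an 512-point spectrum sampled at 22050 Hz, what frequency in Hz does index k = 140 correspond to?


Frequency of DFT bin k:
f_k = k * fs / N
    = 140 * 22050 / 512
    = 3087000 / 512
    = 6029.297 Hz

6029.297 Hz


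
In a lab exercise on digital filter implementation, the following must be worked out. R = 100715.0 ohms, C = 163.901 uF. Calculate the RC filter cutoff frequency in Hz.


Cutoff frequency of a first-order RC filter:
fc = 1 / (2 * pi * R * C)
C = 163.901 uF = 0.000163901 F
fc = 1 / (2 * pi * 100715.0 * 0.000163901)
   = 1 / 103.71835705705
   = 0.009641 Hz

0.009641 Hz


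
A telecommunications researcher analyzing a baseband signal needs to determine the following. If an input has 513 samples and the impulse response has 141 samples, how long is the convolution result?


Linear convolution output length:
L = N + M - 1
  = 513 + 141 - 1
  = 653 samples

653


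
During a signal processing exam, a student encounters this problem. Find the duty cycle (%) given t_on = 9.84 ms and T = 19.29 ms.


Duty cycle as a percentage:
DC = (t_on / T) * 100
   = (9.84 / 19.29) * 100
   = 0.510109 * 100
   = 51.01 %

51.01 %


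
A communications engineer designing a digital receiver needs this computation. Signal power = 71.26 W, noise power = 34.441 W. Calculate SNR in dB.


SNR in decibels:
SNR = 10 * log10(Ps / Pn)
    = 10 * log10(71.26 / 34.441)
    = 10 * log10(2.069)
    = 10 * 0.3158
    = 3.16 dB

3.16 dB


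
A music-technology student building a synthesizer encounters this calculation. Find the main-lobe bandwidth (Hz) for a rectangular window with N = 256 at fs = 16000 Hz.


Main lobe width for a rectangular window:
Width = 2 * fs / N
      = 2 * 16000 / 256
      = 32000 / 256
      = 125.0 Hz

125.0 Hz


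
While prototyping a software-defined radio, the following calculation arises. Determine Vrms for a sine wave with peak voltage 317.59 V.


RMS voltage for a sinusoidal waveform:
V_rms = V_peak / sqrt(2)
      = 317.59 / 1.414214
      = 224.57 V

224.57 V


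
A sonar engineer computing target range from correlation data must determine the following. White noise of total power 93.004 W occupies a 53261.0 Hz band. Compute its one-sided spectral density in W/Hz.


Power spectral density:
PSD = P / BW
    = 93.004 / 53261.0
    = 0.00174619 W/Hz

0.00174619 W/Hz


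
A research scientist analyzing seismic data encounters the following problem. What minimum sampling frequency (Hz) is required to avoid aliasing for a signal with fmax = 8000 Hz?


The Nyquist rate is twice the maximum frequency component.
fs_min = 2 * fmax
      = 2 * 8000
      = 16000 Hz

16000


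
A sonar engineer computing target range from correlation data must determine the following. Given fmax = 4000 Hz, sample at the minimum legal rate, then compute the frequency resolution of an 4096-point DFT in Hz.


Step 1 — Nyquist sampling rate:
fs = 2 * fmax = 2 * 4000 = 8000 Hz

Step 2 — DFT bin spacing:
df = fs / N = 8000 / 4096 = 1.9531 Hz

1.9531 Hz


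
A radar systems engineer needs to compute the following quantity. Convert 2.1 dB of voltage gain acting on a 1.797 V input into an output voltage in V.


Output voltage from dB gain:
V_out = V_in * 10^(gain_dB / 20)
      = 1.797 * 10^(2.1 / 20)
      = 1.797 * 1.273503
      = 2.2885 V

2.2885 V


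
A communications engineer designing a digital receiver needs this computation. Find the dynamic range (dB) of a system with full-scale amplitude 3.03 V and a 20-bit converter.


Dynamic range from full-scale to LSB:
V_min = V_max / 2^bits = 3.03 / 2^20
DR = 20 * log10(V_max / V_min)
   = 20 * log10(2^20)
   = 20 * 20 * log10(2)
   = 120.41 dB

120.41 dB


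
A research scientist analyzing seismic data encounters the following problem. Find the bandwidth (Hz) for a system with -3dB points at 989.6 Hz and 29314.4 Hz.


Bandwidth is the difference of -3dB frequencies:
BW = f_high - f_low
   = 29314.4 - 989.6
   = 28324.8 Hz

28324.8 Hz


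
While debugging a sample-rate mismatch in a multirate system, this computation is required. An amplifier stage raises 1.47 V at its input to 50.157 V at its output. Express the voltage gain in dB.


Voltage gain in dB:
G = 20 * log10(Vout / Vin)
  = 20 * log10(50.157 / 1.47)
  = 20 * log10(34.120408)
  = 20 * 1.533014
  = 30.66 dB

30.66 dB


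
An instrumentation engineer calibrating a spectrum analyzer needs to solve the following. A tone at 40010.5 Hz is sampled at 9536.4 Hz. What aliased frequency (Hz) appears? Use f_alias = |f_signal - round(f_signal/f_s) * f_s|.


Compute the nearest integer multiple of fs to the signal:
n = round(40010.5 / 9536.4) = 4
f_alias = |40010.5 - 4 * 9536.4|
        = |40010.5 - 38145.6|
        = 1864.9 Hz

1864.9


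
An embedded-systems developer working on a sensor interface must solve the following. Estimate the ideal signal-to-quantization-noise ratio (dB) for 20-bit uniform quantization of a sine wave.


Theoretical SNR for a full-scale sinusoid:
SNR = 6.02 * N + 1.76
    = 6.02 * 20 + 1.76
    = 120.4 + 1.76
    = 122.16 dB

122.16 dB


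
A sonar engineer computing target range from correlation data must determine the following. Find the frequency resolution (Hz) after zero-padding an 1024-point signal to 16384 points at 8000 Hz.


Frequency resolution after zero-padding:
N_padded = 1024 * 16 = 16384
df = fs / N_padded
   = 8000 / 16384
   = 0.4883 Hz

0.4883 Hz


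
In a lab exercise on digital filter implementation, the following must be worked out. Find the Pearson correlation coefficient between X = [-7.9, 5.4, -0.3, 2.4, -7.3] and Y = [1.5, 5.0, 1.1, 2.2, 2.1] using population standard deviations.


Pearson correlation coefficient (population):
r = cov(X,Y) / (std(X) * std(Y))
Mean X = -1.54, Mean Y = 2.38
Cov(X,Y) = 4.6192
Std(X) = 5.269763, Std(Y) = 1.370255
r = 0.6397

0.6397


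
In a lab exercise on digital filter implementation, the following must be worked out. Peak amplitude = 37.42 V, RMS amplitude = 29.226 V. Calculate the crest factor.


Crest factor is the ratio of peak to RMS:
CF = V_peak / V_rms
   = 37.42 / 29.226
   = 1.2804

1.2804


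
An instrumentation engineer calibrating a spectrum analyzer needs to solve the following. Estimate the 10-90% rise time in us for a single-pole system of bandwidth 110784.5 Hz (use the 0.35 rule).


Rise time from bandwidth relationship:
tr = 0.35 / BW
   = 0.35 / 110784.5
   = 3.159286723e-06 s
   = 3.1593 us

3.1593 us


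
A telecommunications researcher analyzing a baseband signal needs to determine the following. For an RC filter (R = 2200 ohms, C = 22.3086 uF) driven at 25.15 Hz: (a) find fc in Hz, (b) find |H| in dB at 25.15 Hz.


Step 1 — cutoff frequency:
fc = 1 / (2*pi*R*C)
C = 22.3086 uF = 2.23086e-05 F
fc = 1 / (2*pi*2200*2.23086e-05)
   = 3.24284 Hz

Step 2 — magnitude at f = 25.15 Hz:
|H(f)| = 1 / sqrt(1 + (f/fc)^2)
f/fc = 25.15 / 3.24284 = 7.755548
|H| = 1 / sqrt(1 + 60.148525) = 0.1278813
|H|_dB = 20*log10(0.1278813) = -17.86 dB

fc = 3.24284 Hz; |H(25.15 Hz)| = -17.86 dB
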